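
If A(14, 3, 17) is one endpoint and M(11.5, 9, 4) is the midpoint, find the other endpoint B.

B = 2M - A
  = (2·11.5 - 14, 2·9 - 3, 2·4 - 17)
  = (23 - 14, 18 - 3, 8 - 17)
  = (9, 15, -9)

(9, 15, -9)


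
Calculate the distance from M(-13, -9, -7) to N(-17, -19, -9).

d = √[(x₂-x₁)² + (y₂-y₁)² + (z₂-z₁)²]
  = √[(-4)² + (-10)² + (-2)²]
  = √[16 + 100 + 4]
  = √120
  ≈ 10.95

10.95


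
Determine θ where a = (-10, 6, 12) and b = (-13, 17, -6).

a·b = (-10)·(-13) + 6·17 + 12·(-6) = 130 + 102 - 72 = 160
|a| = √((-10)² + 6² + 12²) = √280 ≈ 16.73
|b| = √((-13)² + 17² + (-6)²) = √494 ≈ 22.23
cos θ = (a·b)/(|a||b|) = 160/(16.73·22.23) ≈ 0.4302
θ = arccos(0.4302) ≈ 64.52°

64.52°


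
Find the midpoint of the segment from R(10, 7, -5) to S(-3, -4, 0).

M = ((x₁+x₂)/2, (y₁+y₂)/2, (z₁+z₂)/2)
  = ((10 - 3)/2, (7 - 4)/2, (-5 + 0)/2)
  = (7/2, 3/2, -5/2)
  = (3.5, 1.5, -2.5)

(3.5, 1.5, -2.5)


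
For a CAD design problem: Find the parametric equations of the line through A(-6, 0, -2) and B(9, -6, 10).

Direction vector d = B - A = (9 + 6, -6 + 0, 10 + 2) = (15, -6, 12)
Parametric form r = A + t·d:
x = -6 + 15t, y = 0 - 6t, z = -2 + 12t

x = -6 + 15t, y = 0 - 6t, z = -2 + 12t


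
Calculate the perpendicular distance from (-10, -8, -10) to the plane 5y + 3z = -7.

distance = |a·x₀ + b·y₀ + c·z₀ - d| / √(a² + b² + c²)
  = |0·(-10) + 5·(-8) + 3·(-10) - (-7)| / √(0² + 5² + 3²)
  = |0 - 40 - 30 + 7| / √(0 + 25 + 9)
  = |-63| / √34
  = 63 / 5.831
  ≈ 10.8

10.8


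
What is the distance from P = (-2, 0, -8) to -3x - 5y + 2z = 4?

distance = |a·x₀ + b·y₀ + c·z₀ - d| / √(a² + b² + c²)
  = |(-3)·(-2) + (-5)·0 + 2·(-8) - 4| / √((-3)² + (-5)² + 2²)
  = |6 + 0 - 16 - 4| / √(9 + 25 + 4)
  = |-14| / √38
  = 14 / 6.164
  ≈ 2.271

2.271


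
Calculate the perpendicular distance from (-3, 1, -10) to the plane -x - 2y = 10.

distance = |a·x₀ + b·y₀ + c·z₀ - d| / √(a² + b² + c²)
  = |(-1)·(-3) + (-2)·1 + 0·(-10) - 10| / √((-1)² + (-2)² + 0²)
  = |3 - 2 + 0 - 10| / √(1 + 4 + 0)
  = |-9| / √5
  = 9 / 2.236
  ≈ 4.025

4.025


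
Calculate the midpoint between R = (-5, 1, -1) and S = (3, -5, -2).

M = ((x₁+x₂)/2, (y₁+y₂)/2, (z₁+z₂)/2)
  = ((-5 + 3)/2, (1 - 5)/2, (-1 - 2)/2)
  = (-2/2, -4/2, -3/2)
  = (-1, -2, -1.5)

(-1, -2, -1.5)


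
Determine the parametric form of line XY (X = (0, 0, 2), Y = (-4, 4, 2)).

Direction vector d = Y - X = (-4 + 0, 4 + 0, 2 - 2) = (-4, 4, 0)
Parametric form r = X + t·d:
x = 0 - 4t, y = 0 + 4t, z = 2

x = 0 - 4t, y = 0 + 4t, z = 2


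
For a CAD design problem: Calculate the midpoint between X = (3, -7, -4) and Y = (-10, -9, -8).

M = ((x₁+x₂)/2, (y₁+y₂)/2, (z₁+z₂)/2)
  = ((3 - 10)/2, (-7 - 9)/2, (-4 - 8)/2)
  = (-7/2, -16/2, -12/2)
  = (-3.5, -8, -6)

(-3.5, -8, -6)


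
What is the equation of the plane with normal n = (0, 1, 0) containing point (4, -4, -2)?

The plane through P with normal n = (a, b, c) satisfies n·(r - P) = 0,
i.e. ax + by + cz = a·x₀ + b·y₀ + c·z₀.
d = 0·4 + 1·(-4) + 0·(-2)
  = 0 - 4 + 0
  = -4
Equation: y = -4

y = -4


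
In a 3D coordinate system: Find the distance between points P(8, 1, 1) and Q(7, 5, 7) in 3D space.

d = √[(x₂-x₁)² + (y₂-y₁)² + (z₂-z₁)²]
  = √[(-1)² + 4² + 6²]
  = √[1 + 16 + 36]
  = √53
  ≈ 7.28

7.28


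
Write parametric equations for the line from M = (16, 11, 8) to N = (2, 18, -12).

Direction vector d = N - M = (2 - 16, 18 - 11, -12 - 8) = (-14, 7, -20)
Parametric form r = M + t·d:
x = 16 - 14t, y = 11 + 7t, z = 8 - 20t

x = 16 - 14t, y = 11 + 7t, z = 8 - 20t


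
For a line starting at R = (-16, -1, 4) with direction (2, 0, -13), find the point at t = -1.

P(t) = R + t·d
  = (-16 + 2·(-1), -1 + 0·(-1), 4 + (-13)·(-1))
  = (-16 - 2, -1 + 0, 4 + 13)
  = (-18, -1, 17)

(-18, -1, 17)


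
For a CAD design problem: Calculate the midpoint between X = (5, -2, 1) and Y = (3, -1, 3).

M = ((x₁+x₂)/2, (y₁+y₂)/2, (z₁+z₂)/2)
  = ((5 + 3)/2, (-2 - 1)/2, (1 + 3)/2)
  = (8/2, -3/2, 4/2)
  = (4, -1.5, 2)

(4, -1.5, 2)


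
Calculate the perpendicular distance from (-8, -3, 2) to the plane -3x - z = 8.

distance = |a·x₀ + b·y₀ + c·z₀ - d| / √(a² + b² + c²)
  = |(-3)·(-8) + 0·(-3) + (-1)·2 - 8| / √((-3)² + 0² + (-1)²)
  = |24 + 0 - 2 - 8| / √(9 + 0 + 1)
  = |14| / √10
  = 14 / 3.162
  ≈ 4.427

4.427


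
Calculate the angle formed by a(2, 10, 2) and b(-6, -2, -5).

a·b = 2·(-6) + 10·(-2) + 2·(-5) = -12 - 20 - 10 = -42
|a| = √(2² + 10² + 2²) = √108 ≈ 10.39
|b| = √((-6)² + (-2)² + (-5)²) = √65 ≈ 8.062
cos θ = (a·b)/(|a||b|) = -42/(10.39·8.062) ≈ -0.5013
θ = arccos(-0.5013) ≈ 120.1°

120.1°


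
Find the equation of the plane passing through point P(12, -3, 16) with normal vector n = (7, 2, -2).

The plane through P with normal n = (a, b, c) satisfies n·(r - P) = 0,
i.e. ax + by + cz = a·x₀ + b·y₀ + c·z₀.
d = 7·12 + 2·(-3) + (-2)·16
  = 84 - 6 - 32
  = 46
Equation: 7x + 2y - 2z = 46

7x + 2y - 2z = 46


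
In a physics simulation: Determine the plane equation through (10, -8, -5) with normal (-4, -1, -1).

The plane through P with normal n = (a, b, c) satisfies n·(r - P) = 0,
i.e. ax + by + cz = a·x₀ + b·y₀ + c·z₀.
d = (-4)·10 + (-1)·(-8) + (-1)·(-5)
  = -40 + 8 + 5
  = -27
Equation: -4x - y - z = -27

-4x - y - z = -27


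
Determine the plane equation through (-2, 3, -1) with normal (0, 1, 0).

The plane through P with normal n = (a, b, c) satisfies n·(r - P) = 0,
i.e. ax + by + cz = a·x₀ + b·y₀ + c·z₀.
d = 0·(-2) + 1·3 + 0·(-1)
  = 0 + 3 + 0
  = 3
Equation: y = 3

y = 3


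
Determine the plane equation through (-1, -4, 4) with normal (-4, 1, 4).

The plane through P with normal n = (a, b, c) satisfies n·(r - P) = 0,
i.e. ax + by + cz = a·x₀ + b·y₀ + c·z₀.
d = (-4)·(-1) + 1·(-4) + 4·4
  = 4 - 4 + 16
  = 16
Equation: -4x + y + 4z = 16

-4x + y + 4z = 16


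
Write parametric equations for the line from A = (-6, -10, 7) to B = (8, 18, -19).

Direction vector d = B - A = (8 + 6, 18 + 10, -19 - 7) = (14, 28, -26)
Parametric form r = A + t·d:
x = -6 + 14t, y = -10 + 28t, z = 7 - 26t

x = -6 + 14t, y = -10 + 28t, z = 7 - 26t


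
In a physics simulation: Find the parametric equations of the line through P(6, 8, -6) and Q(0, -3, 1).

Direction vector d = Q - P = (0 - 6, -3 - 8, 1 + 6) = (-6, -11, 7)
Parametric form r = P + t·d:
x = 6 - 6t, y = 8 - 11t, z = -6 + 7t

x = 6 - 6t, y = 8 - 11t, z = -6 + 7t


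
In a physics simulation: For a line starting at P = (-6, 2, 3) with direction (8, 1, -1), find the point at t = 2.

P(t) = P + t·d
  = (-6 + 8·2, 2 + 1·2, 3 + (-1)·2)
  = (-6 + 16, 2 + 2, 3 - 2)
  = (10, 4, 1)

(10, 4, 1)


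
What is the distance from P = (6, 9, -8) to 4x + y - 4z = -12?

distance = |a·x₀ + b·y₀ + c·z₀ - d| / √(a² + b² + c²)
  = |4·6 + 1·9 + (-4)·(-8) - (-12)| / √(4² + 1² + (-4)²)
  = |24 + 9 + 32 + 12| / √(16 + 1 + 16)
  = |77| / √33
  = 77 / 5.745
  ≈ 13.4

13.4


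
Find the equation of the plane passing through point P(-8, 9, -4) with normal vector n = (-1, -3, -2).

The plane through P with normal n = (a, b, c) satisfies n·(r - P) = 0,
i.e. ax + by + cz = a·x₀ + b·y₀ + c·z₀.
d = (-1)·(-8) + (-3)·9 + (-2)·(-4)
  = 8 - 27 + 8
  = -11
Equation: -x - 3y - 2z = -11

-x - 3y - 2z = -11


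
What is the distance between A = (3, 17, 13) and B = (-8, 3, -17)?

d = √[(x₂-x₁)² + (y₂-y₁)² + (z₂-z₁)²]
  = √[(-11)² + (-14)² + (-30)²]
  = √[121 + 196 + 900]
  = √1217
  ≈ 34.89

34.89


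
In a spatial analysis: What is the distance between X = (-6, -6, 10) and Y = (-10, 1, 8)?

d = √[(x₂-x₁)² + (y₂-y₁)² + (z₂-z₁)²]
  = √[(-4)² + 7² + (-2)²]
  = √[16 + 49 + 4]
  = √69
  ≈ 8.307

8.307


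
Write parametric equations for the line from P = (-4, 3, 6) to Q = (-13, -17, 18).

Direction vector d = Q - P = (-13 + 4, -17 - 3, 18 - 6) = (-9, -20, 12)
Parametric form r = P + t·d:
x = -4 - 9t, y = 3 - 20t, z = 6 + 12t

x = -4 - 9t, y = 3 - 20t, z = 6 + 12t


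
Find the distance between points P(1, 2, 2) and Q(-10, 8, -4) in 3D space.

d = √[(x₂-x₁)² + (y₂-y₁)² + (z₂-z₁)²]
  = √[(-11)² + 6² + (-6)²]
  = √[121 + 36 + 36]
  = √193
  ≈ 13.89

13.89


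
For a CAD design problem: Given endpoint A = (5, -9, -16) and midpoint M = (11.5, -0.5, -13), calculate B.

B = 2M - A
  = (2·11.5 - 5, 2·(-0.5) - (-9), 2·(-13) - (-16))
  = (23 - 5, -1 + 9, -26 + 16)
  = (18, 8, -10)

(18, 8, -10)


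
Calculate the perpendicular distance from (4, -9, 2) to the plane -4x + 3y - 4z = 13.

distance = |a·x₀ + b·y₀ + c·z₀ - d| / √(a² + b² + c²)
  = |(-4)·4 + 3·(-9) + (-4)·2 - 13| / √((-4)² + 3² + (-4)²)
  = |-16 - 27 - 8 - 13| / √(16 + 9 + 16)
  = |-64| / √41
  = 64 / 6.403
  ≈ 9.995

9.995


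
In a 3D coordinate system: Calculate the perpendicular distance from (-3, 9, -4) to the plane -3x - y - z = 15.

distance = |a·x₀ + b·y₀ + c·z₀ - d| / √(a² + b² + c²)
  = |(-3)·(-3) + (-1)·9 + (-1)·(-4) - 15| / √((-3)² + (-1)² + (-1)²)
  = |9 - 9 + 4 - 15| / √(9 + 1 + 1)
  = |-11| / √11
  = 11 / 3.317
  ≈ 3.317

3.317


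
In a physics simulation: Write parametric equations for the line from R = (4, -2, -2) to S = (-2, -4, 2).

Direction vector d = S - R = (-2 - 4, -4 + 2, 2 + 2) = (-6, -2, 4)
Parametric form r = R + t·d:
x = 4 - 6t, y = -2 - 2t, z = -2 + 4t

x = 4 - 6t, y = -2 - 2t, z = -2 + 4t


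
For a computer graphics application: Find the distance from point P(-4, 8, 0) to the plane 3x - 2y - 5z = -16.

distance = |a·x₀ + b·y₀ + c·z₀ - d| / √(a² + b² + c²)
  = |3·(-4) + (-2)·8 + (-5)·0 - (-16)| / √(3² + (-2)² + (-5)²)
  = |-12 - 16 + 0 + 16| / √(9 + 4 + 25)
  = |-12| / √38
  = 12 / 6.164
  ≈ 1.947

1.947


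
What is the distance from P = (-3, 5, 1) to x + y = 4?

distance = |a·x₀ + b·y₀ + c·z₀ - d| / √(a² + b² + c²)
  = |1·(-3) + 1·5 + 0·1 - 4| / √(1² + 1² + 0²)
  = |-3 + 5 + 0 - 4| / √(1 + 1 + 0)
  = |-2| / √2
  = 2 / 1.414
  ≈ 1.414

1.414


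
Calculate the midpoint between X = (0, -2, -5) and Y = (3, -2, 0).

M = ((x₁+x₂)/2, (y₁+y₂)/2, (z₁+z₂)/2)
  = ((0 + 3)/2, (-2 - 2)/2, (-5 + 0)/2)
  = (3/2, -4/2, -5/2)
  = (1.5, -2, -2.5)

(1.5, -2, -2.5)


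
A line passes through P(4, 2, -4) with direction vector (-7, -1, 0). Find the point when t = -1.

P(t) = P + t·d
  = (4 + (-7)·(-1), 2 + (-1)·(-1), -4 + 0·(-1))
  = (4 + 7, 2 + 1, -4 + 0)
  = (11, 3, -4)

(11, 3, -4)


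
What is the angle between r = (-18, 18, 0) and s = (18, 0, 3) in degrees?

r·s = (-18)·18 + 18·0 + 0·3 = -324 + 0 + 0 = -324
|r| = √((-18)² + 18² + 0²) = √648 ≈ 25.46
|s| = √(18² + 0² + 3²) = √333 ≈ 18.25
cos θ = (r·s)/(|r||s|) = -324/(25.46·18.25) ≈ -0.6975
θ = arccos(-0.6975) ≈ 134.2°

134.2°


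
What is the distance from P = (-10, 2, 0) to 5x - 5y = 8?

distance = |a·x₀ + b·y₀ + c·z₀ - d| / √(a² + b² + c²)
  = |5·(-10) + (-5)·2 + 0·0 - 8| / √(5² + (-5)² + 0²)
  = |-50 - 10 + 0 - 8| / √(25 + 25 + 0)
  = |-68| / √50
  = 68 / 7.071
  ≈ 9.617

9.617


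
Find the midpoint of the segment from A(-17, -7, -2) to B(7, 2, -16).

M = ((x₁+x₂)/2, (y₁+y₂)/2, (z₁+z₂)/2)
  = ((-17 + 7)/2, (-7 + 2)/2, (-2 - 16)/2)
  = (-10/2, -5/2, -18/2)
  = (-5, -2.5, -9)

(-5, -2.5, -9)


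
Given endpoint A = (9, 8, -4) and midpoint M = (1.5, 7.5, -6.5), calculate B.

B = 2M - A
  = (2·1.5 - 9, 2·7.5 - 8, 2·(-6.5) - (-4))
  = (3 - 9, 15 - 8, -13 + 4)
  = (-6, 7, -9)

(-6, 7, -9)


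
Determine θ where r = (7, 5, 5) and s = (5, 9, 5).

r·s = 7·5 + 5·9 + 5·5 = 35 + 45 + 25 = 105
|r| = √(7² + 5² + 5²) = √99 ≈ 9.95
|s| = √(5² + 9² + 5²) = √131 ≈ 11.45
cos θ = (r·s)/(|r||s|) = 105/(9.95·11.45) ≈ 0.922
θ = arccos(0.922) ≈ 22.78°

22.78°


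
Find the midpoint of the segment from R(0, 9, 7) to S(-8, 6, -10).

M = ((x₁+x₂)/2, (y₁+y₂)/2, (z₁+z₂)/2)
  = ((0 - 8)/2, (9 + 6)/2, (7 - 10)/2)
  = (-8/2, 15/2, -3/2)
  = (-4, 7.5, -1.5)

(-4, 7.5, -1.5)


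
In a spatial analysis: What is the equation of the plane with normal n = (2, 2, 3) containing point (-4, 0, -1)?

The plane through P with normal n = (a, b, c) satisfies n·(r - P) = 0,
i.e. ax + by + cz = a·x₀ + b·y₀ + c·z₀.
d = 2·(-4) + 2·0 + 3·(-1)
  = -8 + 0 - 3
  = -11
Equation: 2x + 2y + 3z = -11

2x + 2y + 3z = -11


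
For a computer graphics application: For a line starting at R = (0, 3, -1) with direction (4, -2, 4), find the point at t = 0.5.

P(t) = R + t·d
  = (0 + 4·0.5, 3 + (-2)·0.5, -1 + 4·0.5)
  = (0 + 2, 3 - 1, -1 + 2)
  = (2, 2, 1)

(2, 2, 1)


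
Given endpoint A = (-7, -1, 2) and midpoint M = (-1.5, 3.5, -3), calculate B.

B = 2M - A
  = (2·(-1.5) - (-7), 2·3.5 - (-1), 2·(-3) - 2)
  = (-3 + 7, 7 + 1, -6 - 2)
  = (4, 8, -8)

(4, 8, -8)


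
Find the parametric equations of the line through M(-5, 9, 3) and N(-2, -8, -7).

Direction vector d = N - M = (-2 + 5, -8 - 9, -7 - 3) = (3, -17, -10)
Parametric form r = M + t·d:
x = -5 + 3t, y = 9 - 17t, z = 3 - 10t

x = -5 + 3t, y = 9 - 17t, z = 3 - 10t


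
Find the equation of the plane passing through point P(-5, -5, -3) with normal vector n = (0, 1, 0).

The plane through P with normal n = (a, b, c) satisfies n·(r - P) = 0,
i.e. ax + by + cz = a·x₀ + b·y₀ + c·z₀.
d = 0·(-5) + 1·(-5) + 0·(-3)
  = 0 - 5 + 0
  = -5
Equation: y = -5

y = -5


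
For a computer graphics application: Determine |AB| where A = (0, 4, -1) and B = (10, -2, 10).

d = √[(x₂-x₁)² + (y₂-y₁)² + (z₂-z₁)²]
  = √[10² + (-6)² + 11²]
  = √[100 + 36 + 121]
  = √257
  ≈ 16.03

16.03


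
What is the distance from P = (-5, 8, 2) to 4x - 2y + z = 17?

distance = |a·x₀ + b·y₀ + c·z₀ - d| / √(a² + b² + c²)
  = |4·(-5) + (-2)·8 + 1·2 - 17| / √(4² + (-2)² + 1²)
  = |-20 - 16 + 2 - 17| / √(16 + 4 + 1)
  = |-51| / √21
  = 51 / 4.583
  ≈ 11.13

11.13


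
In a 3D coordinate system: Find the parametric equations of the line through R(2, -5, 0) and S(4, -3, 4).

Direction vector d = S - R = (4 - 2, -3 + 5, 4 + 0) = (2, 2, 4)
Parametric form r = R + t·d:
x = 2 + 2t, y = -5 + 2t, z = 0 + 4t

x = 2 + 2t, y = -5 + 2t, z = 0 + 4t


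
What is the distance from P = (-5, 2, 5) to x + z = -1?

distance = |a·x₀ + b·y₀ + c·z₀ - d| / √(a² + b² + c²)
  = |1·(-5) + 0·2 + 1·5 - (-1)| / √(1² + 0² + 1²)
  = |-5 + 0 + 5 + 1| / √(1 + 0 + 1)
  = |1| / √2
  = 1 / 1.414
  ≈ 0.7071

0.7071


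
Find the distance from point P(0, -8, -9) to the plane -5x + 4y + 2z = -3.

distance = |a·x₀ + b·y₀ + c·z₀ - d| / √(a² + b² + c²)
  = |(-5)·0 + 4·(-8) + 2·(-9) - (-3)| / √((-5)² + 4² + 2²)
  = |0 - 32 - 18 + 3| / √(25 + 16 + 4)
  = |-47| / √45
  = 47 / 6.708
  ≈ 7.006

7.006


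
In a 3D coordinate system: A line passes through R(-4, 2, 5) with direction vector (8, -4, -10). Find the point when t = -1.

P(t) = R + t·d
  = (-4 + 8·(-1), 2 + (-4)·(-1), 5 + (-10)·(-1))
  = (-4 - 8, 2 + 4, 5 + 10)
  = (-12, 6, 15)

(-12, 6, 15)


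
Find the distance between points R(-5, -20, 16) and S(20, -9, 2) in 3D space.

d = √[(x₂-x₁)² + (y₂-y₁)² + (z₂-z₁)²]
  = √[25² + 11² + (-14)²]
  = √[625 + 121 + 196]
  = √942
  ≈ 30.69

30.69


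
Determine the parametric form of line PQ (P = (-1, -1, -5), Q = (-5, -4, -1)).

Direction vector d = Q - P = (-5 + 1, -4 + 1, -1 + 5) = (-4, -3, 4)
Parametric form r = P + t·d:
x = -1 - 4t, y = -1 - 3t, z = -5 + 4t

x = -1 - 4t, y = -1 - 3t, z = -5 + 4t


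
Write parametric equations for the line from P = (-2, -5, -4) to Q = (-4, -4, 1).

Direction vector d = Q - P = (-4 + 2, -4 + 5, 1 + 4) = (-2, 1, 5)
Parametric form r = P + t·d:
x = -2 - 2t, y = -5 + t, z = -4 + 5t

x = -2 - 2t, y = -5 + t, z = -4 + 5t


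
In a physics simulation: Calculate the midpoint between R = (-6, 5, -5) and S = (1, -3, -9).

M = ((x₁+x₂)/2, (y₁+y₂)/2, (z₁+z₂)/2)
  = ((-6 + 1)/2, (5 - 3)/2, (-5 - 9)/2)
  = (-5/2, 2/2, -14/2)
  = (-2.5, 1, -7)

(-2.5, 1, -7)


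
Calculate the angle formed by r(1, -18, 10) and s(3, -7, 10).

r·s = 1·3 + (-18)·(-7) + 10·10 = 3 + 126 + 100 = 229
|r| = √(1² + (-18)² + 10²) = √425 ≈ 20.62
|s| = √(3² + (-7)² + 10²) = √158 ≈ 12.57
cos θ = (r·s)/(|r||s|) = 229/(20.62·12.57) ≈ 0.8837
θ = arccos(0.8837) ≈ 27.91°

27.91°


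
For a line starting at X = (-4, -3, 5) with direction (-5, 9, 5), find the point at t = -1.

P(t) = X + t·d
  = (-4 + (-5)·(-1), -3 + 9·(-1), 5 + 5·(-1))
  = (-4 + 5, -3 - 9, 5 - 5)
  = (1, -12, 0)

(1, -12, 0)


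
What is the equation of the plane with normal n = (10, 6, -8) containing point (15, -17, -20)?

The plane through P with normal n = (a, b, c) satisfies n·(r - P) = 0,
i.e. ax + by + cz = a·x₀ + b·y₀ + c·z₀.
d = 10·15 + 6·(-17) + (-8)·(-20)
  = 150 - 102 + 160
  = 208
Equation: 10x + 6y - 8z = 208

10x + 6y - 8z = 208


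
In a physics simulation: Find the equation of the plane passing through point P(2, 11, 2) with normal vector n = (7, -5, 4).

The plane through P with normal n = (a, b, c) satisfies n·(r - P) = 0,
i.e. ax + by + cz = a·x₀ + b·y₀ + c·z₀.
d = 7·2 + (-5)·11 + 4·2
  = 14 - 55 + 8
  = -33
Equation: 7x - 5y + 4z = -33

7x - 5y + 4z = -33


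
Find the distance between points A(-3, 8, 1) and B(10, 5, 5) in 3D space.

d = √[(x₂-x₁)² + (y₂-y₁)² + (z₂-z₁)²]
  = √[13² + (-3)² + 4²]
  = √[169 + 9 + 16]
  = √194
  ≈ 13.93

13.93


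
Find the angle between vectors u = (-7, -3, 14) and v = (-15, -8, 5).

u·v = (-7)·(-15) + (-3)·(-8) + 14·5 = 105 + 24 + 70 = 199
|u| = √((-7)² + (-3)² + 14²) = √254 ≈ 15.94
|v| = √((-15)² + (-8)² + 5²) = √314 ≈ 17.72
cos θ = (u·v)/(|u||v|) = 199/(15.94·17.72) ≈ 0.7046
θ = arccos(0.7046) ≈ 45.2°

45.2°


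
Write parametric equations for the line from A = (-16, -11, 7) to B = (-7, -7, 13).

Direction vector d = B - A = (-7 + 16, -7 + 11, 13 - 7) = (9, 4, 6)
Parametric form r = A + t·d:
x = -16 + 9t, y = -11 + 4t, z = 7 + 6t

x = -16 + 9t, y = -11 + 4t, z = 7 + 6t


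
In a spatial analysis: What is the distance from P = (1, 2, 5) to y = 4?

distance = |a·x₀ + b·y₀ + c·z₀ - d| / √(a² + b² + c²)
  = |0·1 + 1·2 + 0·5 - 4| / √(0² + 1² + 0²)
  = |0 + 2 + 0 - 4| / √(0 + 1 + 0)
  = |-2| / √1
  = 2 / 1
  ≈ 2

2


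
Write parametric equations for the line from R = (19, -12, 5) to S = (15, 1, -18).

Direction vector d = S - R = (15 - 19, 1 + 12, -18 - 5) = (-4, 13, -23)
Parametric form r = R + t·d:
x = 19 - 4t, y = -12 + 13t, z = 5 - 23t

x = 19 - 4t, y = -12 + 13t, z = 5 - 23t


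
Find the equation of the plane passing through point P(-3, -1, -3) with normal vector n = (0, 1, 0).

The plane through P with normal n = (a, b, c) satisfies n·(r - P) = 0,
i.e. ax + by + cz = a·x₀ + b·y₀ + c·z₀.
d = 0·(-3) + 1·(-1) + 0·(-3)
  = 0 - 1 + 0
  = -1
Equation: y = -1

y = -1


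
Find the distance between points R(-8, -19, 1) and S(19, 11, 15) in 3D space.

d = √[(x₂-x₁)² + (y₂-y₁)² + (z₂-z₁)²]
  = √[27² + 30² + 14²]
  = √[729 + 900 + 196]
  = √1825
  ≈ 42.72

42.72


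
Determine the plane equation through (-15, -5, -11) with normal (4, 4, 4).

The plane through P with normal n = (a, b, c) satisfies n·(r - P) = 0,
i.e. ax + by + cz = a·x₀ + b·y₀ + c·z₀.
d = 4·(-15) + 4·(-5) + 4·(-11)
  = -60 - 20 - 44
  = -124
Equation: 4x + 4y + 4z = -124

4x + 4y + 4z = -124


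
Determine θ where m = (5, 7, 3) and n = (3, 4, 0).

m·n = 5·3 + 7·4 + 3·0 = 15 + 28 + 0 = 43
|m| = √(5² + 7² + 3²) = √83 ≈ 9.11
|n| = √(3² + 4² + 0²) = √25 ≈ 5
cos θ = (m·n)/(|m||n|) = 43/(9.11·5) ≈ 0.944
θ = arccos(0.944) ≈ 19.27°

19.27°


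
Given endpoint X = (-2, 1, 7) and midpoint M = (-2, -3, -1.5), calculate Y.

Y = 2M - X
  = (2·(-2) - (-2), 2·(-3) - 1, 2·(-1.5) - 7)
  = (-4 + 2, -6 - 1, -3 - 7)
  = (-2, -7, -10)

(-2, -7, -10)


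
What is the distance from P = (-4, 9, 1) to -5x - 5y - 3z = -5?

distance = |a·x₀ + b·y₀ + c·z₀ - d| / √(a² + b² + c²)
  = |(-5)·(-4) + (-5)·9 + (-3)·1 - (-5)| / √((-5)² + (-5)² + (-3)²)
  = |20 - 45 - 3 + 5| / √(25 + 25 + 9)
  = |-23| / √59
  = 23 / 7.681
  ≈ 2.994

2.994


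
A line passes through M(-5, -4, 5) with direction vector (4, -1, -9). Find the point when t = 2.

P(t) = M + t·d
  = (-5 + 4·2, -4 + (-1)·2, 5 + (-9)·2)
  = (-5 + 8, -4 - 2, 5 - 18)
  = (3, -6, -13)

(3, -6, -13)


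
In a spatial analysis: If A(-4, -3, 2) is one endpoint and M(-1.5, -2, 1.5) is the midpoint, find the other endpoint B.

B = 2M - A
  = (2·(-1.5) - (-4), 2·(-2) - (-3), 2·1.5 - 2)
  = (-3 + 4, -4 + 3, 3 - 2)
  = (1, -1, 1)

(1, -1, 1)


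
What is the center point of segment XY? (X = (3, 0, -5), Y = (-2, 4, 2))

M = ((x₁+x₂)/2, (y₁+y₂)/2, (z₁+z₂)/2)
  = ((3 - 2)/2, (0 + 4)/2, (-5 + 2)/2)
  = (1/2, 4/2, -3/2)
  = (0.5, 2, -1.5)

(0.5, 2, -1.5)


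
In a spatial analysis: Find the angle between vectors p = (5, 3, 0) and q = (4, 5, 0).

p·q = 5·4 + 3·5 + 0·0 = 20 + 15 + 0 = 35
|p| = √(5² + 3² + 0²) = √34 ≈ 5.831
|q| = √(4² + 5² + 0²) = √41 ≈ 6.403
cos θ = (p·q)/(|p||q|) = 35/(5.831·6.403) ≈ 0.9374
θ = arccos(0.9374) ≈ 20.38°

20.38°


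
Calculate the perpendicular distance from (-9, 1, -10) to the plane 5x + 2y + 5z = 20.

distance = |a·x₀ + b·y₀ + c·z₀ - d| / √(a² + b² + c²)
  = |5·(-9) + 2·1 + 5·(-10) - 20| / √(5² + 2² + 5²)
  = |-45 + 2 - 50 - 20| / √(25 + 4 + 25)
  = |-113| / √54
  = 113 / 7.348
  ≈ 15.38

15.38


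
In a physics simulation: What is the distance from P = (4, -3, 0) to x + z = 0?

distance = |a·x₀ + b·y₀ + c·z₀ - d| / √(a² + b² + c²)
  = |1·4 + 0·(-3) + 1·0 - 0| / √(1² + 0² + 1²)
  = |4 + 0 + 0 + 0| / √(1 + 0 + 1)
  = |4| / √2
  = 4 / 1.414
  ≈ 2.828

2.828


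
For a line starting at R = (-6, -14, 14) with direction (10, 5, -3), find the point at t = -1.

P(t) = R + t·d
  = (-6 + 10·(-1), -14 + 5·(-1), 14 + (-3)·(-1))
  = (-6 - 10, -14 - 5, 14 + 3)
  = (-16, -19, 17)

(-16, -19, 17)


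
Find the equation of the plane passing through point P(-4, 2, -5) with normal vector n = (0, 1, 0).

The plane through P with normal n = (a, b, c) satisfies n·(r - P) = 0,
i.e. ax + by + cz = a·x₀ + b·y₀ + c·z₀.
d = 0·(-4) + 1·2 + 0·(-5)
  = 0 + 2 + 0
  = 2
Equation: y = 2

y = 2


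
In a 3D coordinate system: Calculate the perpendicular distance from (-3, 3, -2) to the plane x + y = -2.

distance = |a·x₀ + b·y₀ + c·z₀ - d| / √(a² + b² + c²)
  = |1·(-3) + 1·3 + 0·(-2) - (-2)| / √(1² + 1² + 0²)
  = |-3 + 3 + 0 + 2| / √(1 + 1 + 0)
  = |2| / √2
  = 2 / 1.414
  ≈ 1.414

1.414


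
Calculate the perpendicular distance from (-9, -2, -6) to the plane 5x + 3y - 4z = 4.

distance = |a·x₀ + b·y₀ + c·z₀ - d| / √(a² + b² + c²)
  = |5·(-9) + 3·(-2) + (-4)·(-6) - 4| / √(5² + 3² + (-4)²)
  = |-45 - 6 + 24 - 4| / √(25 + 9 + 16)
  = |-31| / √50
  = 31 / 7.071
  ≈ 4.384

4.384


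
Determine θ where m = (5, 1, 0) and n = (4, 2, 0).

m·n = 5·4 + 1·2 + 0·0 = 20 + 2 + 0 = 22
|m| = √(5² + 1² + 0²) = √26 ≈ 5.099
|n| = √(4² + 2² + 0²) = √20 ≈ 4.472
cos θ = (m·n)/(|m||n|) = 22/(5.099·4.472) ≈ 0.9648
θ = arccos(0.9648) ≈ 15.26°

15.26°


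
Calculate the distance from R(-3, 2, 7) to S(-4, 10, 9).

d = √[(x₂-x₁)² + (y₂-y₁)² + (z₂-z₁)²]
  = √[(-1)² + 8² + 2²]
  = √[1 + 64 + 4]
  = √69
  ≈ 8.307

8.307


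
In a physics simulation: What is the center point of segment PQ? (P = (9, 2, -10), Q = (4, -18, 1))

M = ((x₁+x₂)/2, (y₁+y₂)/2, (z₁+z₂)/2)
  = ((9 + 4)/2, (2 - 18)/2, (-10 + 1)/2)
  = (13/2, -16/2, -9/2)
  = (6.5, -8, -4.5)

(6.5, -8, -4.5)


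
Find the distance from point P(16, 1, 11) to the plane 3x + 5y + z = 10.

distance = |a·x₀ + b·y₀ + c·z₀ - d| / √(a² + b² + c²)
  = |3·16 + 5·1 + 1·11 - 10| / √(3² + 5² + 1²)
  = |48 + 5 + 11 - 10| / √(9 + 25 + 1)
  = |54| / √35
  = 54 / 5.916
  ≈ 9.128

9.128


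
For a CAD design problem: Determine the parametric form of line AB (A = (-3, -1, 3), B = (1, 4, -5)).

Direction vector d = B - A = (1 + 3, 4 + 1, -5 - 3) = (4, 5, -8)
Parametric form r = A + t·d:
x = -3 + 4t, y = -1 + 5t, z = 3 - 8t

x = -3 + 4t, y = -1 + 5t, z = 3 - 8t


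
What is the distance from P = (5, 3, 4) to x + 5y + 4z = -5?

distance = |a·x₀ + b·y₀ + c·z₀ - d| / √(a² + b² + c²)
  = |1·5 + 5·3 + 4·4 - (-5)| / √(1² + 5² + 4²)
  = |5 + 15 + 16 + 5| / √(1 + 25 + 16)
  = |41| / √42
  = 41 / 6.481
  ≈ 6.326

6.326


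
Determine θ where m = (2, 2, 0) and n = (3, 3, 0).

m·n = 2·3 + 2·3 + 0·0 = 6 + 6 + 0 = 12
|m| = √(2² + 2² + 0²) = √8 ≈ 2.828
|n| = √(3² + 3² + 0²) = √18 ≈ 4.243
cos θ = (m·n)/(|m||n|) = 12/(2.828·4.243) ≈ 1
θ = arccos(1) ≈ 0°

0°


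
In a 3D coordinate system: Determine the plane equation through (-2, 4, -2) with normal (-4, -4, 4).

The plane through P with normal n = (a, b, c) satisfies n·(r - P) = 0,
i.e. ax + by + cz = a·x₀ + b·y₀ + c·z₀.
d = (-4)·(-2) + (-4)·4 + 4·(-2)
  = 8 - 16 - 8
  = -16
Equation: -4x - 4y + 4z = -16

-4x - 4y + 4z = -16


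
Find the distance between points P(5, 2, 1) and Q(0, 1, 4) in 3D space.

d = √[(x₂-x₁)² + (y₂-y₁)² + (z₂-z₁)²]
  = √[(-5)² + (-1)² + 3²]
  = √[25 + 1 + 9]
  = √35
  ≈ 5.916

5.916


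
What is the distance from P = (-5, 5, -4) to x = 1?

distance = |a·x₀ + b·y₀ + c·z₀ - d| / √(a² + b² + c²)
  = |1·(-5) + 0·5 + 0·(-4) - 1| / √(1² + 0² + 0²)
  = |-5 + 0 + 0 - 1| / √(1 + 0 + 0)
  = |-6| / √1
  = 6 / 1
  ≈ 6

6


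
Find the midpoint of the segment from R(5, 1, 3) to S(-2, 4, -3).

M = ((x₁+x₂)/2, (y₁+y₂)/2, (z₁+z₂)/2)
  = ((5 - 2)/2, (1 + 4)/2, (3 - 3)/2)
  = (3/2, 5/2, 0/2)
  = (1.5, 2.5, 0)

(1.5, 2.5, 0)


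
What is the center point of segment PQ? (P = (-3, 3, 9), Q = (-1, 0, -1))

M = ((x₁+x₂)/2, (y₁+y₂)/2, (z₁+z₂)/2)
  = ((-3 - 1)/2, (3 + 0)/2, (9 - 1)/2)
  = (-4/2, 3/2, 8/2)
  = (-2, 1.5, 4)

(-2, 1.5, 4)


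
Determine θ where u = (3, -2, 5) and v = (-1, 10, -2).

u·v = 3·(-1) + (-2)·10 + 5·(-2) = -3 - 20 - 10 = -33
|u| = √(3² + (-2)² + 5²) = √38 ≈ 6.164
|v| = √((-1)² + 10² + (-2)²) = √105 ≈ 10.25
cos θ = (u·v)/(|u||v|) = -33/(6.164·10.25) ≈ -0.5224
θ = arccos(-0.5224) ≈ 121.5°

121.5°


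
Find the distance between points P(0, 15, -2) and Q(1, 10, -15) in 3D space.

d = √[(x₂-x₁)² + (y₂-y₁)² + (z₂-z₁)²]
  = √[1² + (-5)² + (-13)²]
  = √[1 + 25 + 169]
  = √195
  ≈ 13.96

13.96


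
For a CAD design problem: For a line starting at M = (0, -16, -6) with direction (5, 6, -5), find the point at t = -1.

P(t) = M + t·d
  = (0 + 5·(-1), -16 + 6·(-1), -6 + (-5)·(-1))
  = (0 - 5, -16 - 6, -6 + 5)
  = (-5, -22, -1)

(-5, -22, -1)


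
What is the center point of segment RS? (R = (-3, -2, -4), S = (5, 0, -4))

M = ((x₁+x₂)/2, (y₁+y₂)/2, (z₁+z₂)/2)
  = ((-3 + 5)/2, (-2 + 0)/2, (-4 - 4)/2)
  = (2/2, -2/2, -8/2)
  = (1, -1, -4)

(1, -1, -4)


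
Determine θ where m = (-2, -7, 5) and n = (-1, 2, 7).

m·n = (-2)·(-1) + (-7)·2 + 5·7 = 2 - 14 + 35 = 23
|m| = √((-2)² + (-7)² + 5²) = √78 ≈ 8.832
|n| = √((-1)² + 2² + 7²) = √54 ≈ 7.348
cos θ = (m·n)/(|m||n|) = 23/(8.832·7.348) ≈ 0.3544
θ = arccos(0.3544) ≈ 69.24°

69.24°


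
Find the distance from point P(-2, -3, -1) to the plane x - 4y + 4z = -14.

distance = |a·x₀ + b·y₀ + c·z₀ - d| / √(a² + b² + c²)
  = |1·(-2) + (-4)·(-3) + 4·(-1) - (-14)| / √(1² + (-4)² + 4²)
  = |-2 + 12 - 4 + 14| / √(1 + 16 + 16)
  = |20| / √33
  = 20 / 5.745
  ≈ 3.482

3.482


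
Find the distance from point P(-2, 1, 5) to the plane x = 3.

distance = |a·x₀ + b·y₀ + c·z₀ - d| / √(a² + b² + c²)
  = |1·(-2) + 0·1 + 0·5 - 3| / √(1² + 0² + 0²)
  = |-2 + 0 + 0 - 3| / √(1 + 0 + 0)
  = |-5| / √1
  = 5 / 1
  ≈ 5

5


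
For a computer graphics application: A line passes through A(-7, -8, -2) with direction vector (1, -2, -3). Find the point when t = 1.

P(t) = A + t·d
  = (-7 + 1·1, -8 + (-2)·1, -2 + (-3)·1)
  = (-7 + 1, -8 - 2, -2 - 3)
  = (-6, -10, -5)

(-6, -10, -5)


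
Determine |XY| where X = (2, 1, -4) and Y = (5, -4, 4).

d = √[(x₂-x₁)² + (y₂-y₁)² + (z₂-z₁)²]
  = √[3² + (-5)² + 8²]
  = √[9 + 25 + 64]
  = √98
  ≈ 9.899

9.899


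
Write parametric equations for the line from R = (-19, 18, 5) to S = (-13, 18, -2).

Direction vector d = S - R = (-13 + 19, 18 - 18, -2 - 5) = (6, 0, -7)
Parametric form r = R + t·d:
x = -19 + 6t, y = 18, z = 5 - 7t

x = -19 + 6t, y = 18, z = 5 - 7t


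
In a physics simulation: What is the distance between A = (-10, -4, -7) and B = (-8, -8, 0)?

d = √[(x₂-x₁)² + (y₂-y₁)² + (z₂-z₁)²]
  = √[2² + (-4)² + 7²]
  = √[4 + 16 + 49]
  = √69
  ≈ 8.307

8.307


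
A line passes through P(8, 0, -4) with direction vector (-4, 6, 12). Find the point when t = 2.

P(t) = P + t·d
  = (8 + (-4)·2, 0 + 6·2, -4 + 12·2)
  = (8 - 8, 0 + 12, -4 + 24)
  = (0, 12, 20)

(0, 12, 20)


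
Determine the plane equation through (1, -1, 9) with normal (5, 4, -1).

The plane through P with normal n = (a, b, c) satisfies n·(r - P) = 0,
i.e. ax + by + cz = a·x₀ + b·y₀ + c·z₀.
d = 5·1 + 4·(-1) + (-1)·9
  = 5 - 4 - 9
  = -8
Equation: 5x + 4y - z = -8

5x + 4y - z = -8


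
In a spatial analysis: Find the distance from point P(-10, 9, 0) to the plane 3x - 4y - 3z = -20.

distance = |a·x₀ + b·y₀ + c·z₀ - d| / √(a² + b² + c²)
  = |3·(-10) + (-4)·9 + (-3)·0 - (-20)| / √(3² + (-4)² + (-3)²)
  = |-30 - 36 + 0 + 20| / √(9 + 16 + 9)
  = |-46| / √34
  = 46 / 5.831
  ≈ 7.889

7.889


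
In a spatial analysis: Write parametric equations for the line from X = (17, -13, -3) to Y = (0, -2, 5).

Direction vector d = Y - X = (0 - 17, -2 + 13, 5 + 3) = (-17, 11, 8)
Parametric form r = X + t·d:
x = 17 - 17t, y = -13 + 11t, z = -3 + 8t

x = 17 - 17t, y = -13 + 11t, z = -3 + 8t


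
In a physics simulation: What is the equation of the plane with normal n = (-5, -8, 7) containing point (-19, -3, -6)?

The plane through P with normal n = (a, b, c) satisfies n·(r - P) = 0,
i.e. ax + by + cz = a·x₀ + b·y₀ + c·z₀.
d = (-5)·(-19) + (-8)·(-3) + 7·(-6)
  = 95 + 24 - 42
  = 77
Equation: -5x - 8y + 7z = 77

-5x - 8y + 7z = 77


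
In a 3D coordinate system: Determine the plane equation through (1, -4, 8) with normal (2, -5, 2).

The plane through P with normal n = (a, b, c) satisfies n·(r - P) = 0,
i.e. ax + by + cz = a·x₀ + b·y₀ + c·z₀.
d = 2·1 + (-5)·(-4) + 2·8
  = 2 + 20 + 16
  = 38
Equation: 2x - 5y + 2z = 38

2x - 5y + 2z = 38


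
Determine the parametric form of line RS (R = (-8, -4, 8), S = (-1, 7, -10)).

Direction vector d = S - R = (-1 + 8, 7 + 4, -10 - 8) = (7, 11, -18)
Parametric form r = R + t·d:
x = -8 + 7t, y = -4 + 11t, z = 8 - 18t

x = -8 + 7t, y = -4 + 11t, z = 8 - 18t


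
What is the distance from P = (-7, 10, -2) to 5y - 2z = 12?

distance = |a·x₀ + b·y₀ + c·z₀ - d| / √(a² + b² + c²)
  = |0·(-7) + 5·10 + (-2)·(-2) - 12| / √(0² + 5² + (-2)²)
  = |0 + 50 + 4 - 12| / √(0 + 25 + 4)
  = |42| / √29
  = 42 / 5.385
  ≈ 7.799

7.799


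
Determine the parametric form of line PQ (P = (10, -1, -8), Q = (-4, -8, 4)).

Direction vector d = Q - P = (-4 - 10, -8 + 1, 4 + 8) = (-14, -7, 12)
Parametric form r = P + t·d:
x = 10 - 14t, y = -1 - 7t, z = -8 + 12t

x = 10 - 14t, y = -1 - 7t, z = -8 + 12t


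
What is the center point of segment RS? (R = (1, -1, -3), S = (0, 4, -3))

M = ((x₁+x₂)/2, (y₁+y₂)/2, (z₁+z₂)/2)
  = ((1 + 0)/2, (-1 + 4)/2, (-3 - 3)/2)
  = (1/2, 3/2, -6/2)
  = (0.5, 1.5, -3)

(0.5, 1.5, -3)


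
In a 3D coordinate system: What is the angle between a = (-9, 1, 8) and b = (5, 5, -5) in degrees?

a·b = (-9)·5 + 1·5 + 8·(-5) = -45 + 5 - 40 = -80
|a| = √((-9)² + 1² + 8²) = √146 ≈ 12.08
|b| = √(5² + 5² + (-5)²) = √75 ≈ 8.66
cos θ = (a·b)/(|a||b|) = -80/(12.08·8.66) ≈ -0.7645
θ = arccos(-0.7645) ≈ 139.9°

139.9°


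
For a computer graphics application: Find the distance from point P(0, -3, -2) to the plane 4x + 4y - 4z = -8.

distance = |a·x₀ + b·y₀ + c·z₀ - d| / √(a² + b² + c²)
  = |4·0 + 4·(-3) + (-4)·(-2) - (-8)| / √(4² + 4² + (-4)²)
  = |0 - 12 + 8 + 8| / √(16 + 16 + 16)
  = |4| / √48
  = 4 / 6.928
  ≈ 0.5774

0.5774


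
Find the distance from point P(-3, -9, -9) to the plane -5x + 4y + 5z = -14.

distance = |a·x₀ + b·y₀ + c·z₀ - d| / √(a² + b² + c²)
  = |(-5)·(-3) + 4·(-9) + 5·(-9) - (-14)| / √((-5)² + 4² + 5²)
  = |15 - 36 - 45 + 14| / √(25 + 16 + 25)
  = |-52| / √66
  = 52 / 8.124
  ≈ 6.401

6.401


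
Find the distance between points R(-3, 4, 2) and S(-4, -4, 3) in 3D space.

d = √[(x₂-x₁)² + (y₂-y₁)² + (z₂-z₁)²]
  = √[(-1)² + (-8)² + 1²]
  = √[1 + 64 + 1]
  = √66
  ≈ 8.124

8.124


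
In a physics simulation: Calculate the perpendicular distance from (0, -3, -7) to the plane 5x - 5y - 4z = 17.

distance = |a·x₀ + b·y₀ + c·z₀ - d| / √(a² + b² + c²)
  = |5·0 + (-5)·(-3) + (-4)·(-7) - 17| / √(5² + (-5)² + (-4)²)
  = |0 + 15 + 28 - 17| / √(25 + 25 + 16)
  = |26| / √66
  = 26 / 8.124
  ≈ 3.2

3.2


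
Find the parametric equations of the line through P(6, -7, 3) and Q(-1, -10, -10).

Direction vector d = Q - P = (-1 - 6, -10 + 7, -10 - 3) = (-7, -3, -13)
Parametric form r = P + t·d:
x = 6 - 7t, y = -7 - 3t, z = 3 - 13t

x = 6 - 7t, y = -7 - 3t, z = 3 - 13t


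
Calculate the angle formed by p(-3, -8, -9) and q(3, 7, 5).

p·q = (-3)·3 + (-8)·7 + (-9)·5 = -9 - 56 - 45 = -110
|p| = √((-3)² + (-8)² + (-9)²) = √154 ≈ 12.41
|q| = √(3² + 7² + 5²) = √83 ≈ 9.11
cos θ = (p·q)/(|p||q|) = -110/(12.41·9.11) ≈ -0.973
θ = arccos(-0.973) ≈ 166.6°

166.6°


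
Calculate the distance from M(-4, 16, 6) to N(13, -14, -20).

d = √[(x₂-x₁)² + (y₂-y₁)² + (z₂-z₁)²]
  = √[17² + (-30)² + (-26)²]
  = √[289 + 900 + 676]
  = √1865
  ≈ 43.19

43.19


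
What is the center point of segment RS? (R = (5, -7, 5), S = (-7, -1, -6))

M = ((x₁+x₂)/2, (y₁+y₂)/2, (z₁+z₂)/2)
  = ((5 - 7)/2, (-7 - 1)/2, (5 - 6)/2)
  = (-2/2, -8/2, -1/2)
  = (-1, -4, -0.5)

(-1, -4, -0.5)


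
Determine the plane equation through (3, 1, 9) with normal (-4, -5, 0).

The plane through P with normal n = (a, b, c) satisfies n·(r - P) = 0,
i.e. ax + by + cz = a·x₀ + b·y₀ + c·z₀.
d = (-4)·3 + (-5)·1 + 0·9
  = -12 - 5 + 0
  = -17
Equation: -4x - 5y = -17

-4x - 5y = -17


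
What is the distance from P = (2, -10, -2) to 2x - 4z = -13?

distance = |a·x₀ + b·y₀ + c·z₀ - d| / √(a² + b² + c²)
  = |2·2 + 0·(-10) + (-4)·(-2) - (-13)| / √(2² + 0² + (-4)²)
  = |4 + 0 + 8 + 13| / √(4 + 0 + 16)
  = |25| / √20
  = 25 / 4.472
  ≈ 5.59

5.59


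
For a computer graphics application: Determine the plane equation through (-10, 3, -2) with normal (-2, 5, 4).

The plane through P with normal n = (a, b, c) satisfies n·(r - P) = 0,
i.e. ax + by + cz = a·x₀ + b·y₀ + c·z₀.
d = (-2)·(-10) + 5·3 + 4·(-2)
  = 20 + 15 - 8
  = 27
Equation: -2x + 5y + 4z = 27

-2x + 5y + 4z = 27


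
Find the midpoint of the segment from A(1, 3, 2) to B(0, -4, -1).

M = ((x₁+x₂)/2, (y₁+y₂)/2, (z₁+z₂)/2)
  = ((1 + 0)/2, (3 - 4)/2, (2 - 1)/2)
  = (1/2, -1/2, 1/2)
  = (0.5, -0.5, 0.5)

(0.5, -0.5, 0.5)


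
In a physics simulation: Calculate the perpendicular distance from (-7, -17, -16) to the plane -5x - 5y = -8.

distance = |a·x₀ + b·y₀ + c·z₀ - d| / √(a² + b² + c²)
  = |(-5)·(-7) + (-5)·(-17) + 0·(-16) - (-8)| / √((-5)² + (-5)² + 0²)
  = |35 + 85 + 0 + 8| / √(25 + 25 + 0)
  = |128| / √50
  = 128 / 7.071
  ≈ 18.1

18.1


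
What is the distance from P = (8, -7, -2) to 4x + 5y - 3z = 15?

distance = |a·x₀ + b·y₀ + c·z₀ - d| / √(a² + b² + c²)
  = |4·8 + 5·(-7) + (-3)·(-2) - 15| / √(4² + 5² + (-3)²)
  = |32 - 35 + 6 - 15| / √(16 + 25 + 9)
  = |-12| / √50
  = 12 / 7.071
  ≈ 1.697

1.697


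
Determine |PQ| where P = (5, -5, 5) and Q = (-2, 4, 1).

d = √[(x₂-x₁)² + (y₂-y₁)² + (z₂-z₁)²]
  = √[(-7)² + 9² + (-4)²]
  = √[49 + 81 + 16]
  = √146
  ≈ 12.08

12.08


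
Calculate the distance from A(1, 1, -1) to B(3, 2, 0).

d = √[(x₂-x₁)² + (y₂-y₁)² + (z₂-z₁)²]
  = √[2² + 1² + 1²]
  = √[4 + 1 + 1]
  = √6
  ≈ 2.449

2.449


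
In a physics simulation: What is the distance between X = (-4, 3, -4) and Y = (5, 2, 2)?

d = √[(x₂-x₁)² + (y₂-y₁)² + (z₂-z₁)²]
  = √[9² + (-1)² + 6²]
  = √[81 + 1 + 36]
  = √118
  ≈ 10.86

10.86


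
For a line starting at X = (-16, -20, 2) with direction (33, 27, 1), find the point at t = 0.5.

P(t) = X + t·d
  = (-16 + 33·0.5, -20 + 27·0.5, 2 + 1·0.5)
  = (-16 + 16.5, -20 + 13.5, 2 + 0.5)
  = (0.5, -6.5, 2.5)

(0.5, -6.5, 2.5)


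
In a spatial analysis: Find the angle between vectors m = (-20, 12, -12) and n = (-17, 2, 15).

m·n = (-20)·(-17) + 12·2 + (-12)·15 = 340 + 24 - 180 = 184
|m| = √((-20)² + 12² + (-12)²) = √688 ≈ 26.23
|n| = √((-17)² + 2² + 15²) = √518 ≈ 22.76
cos θ = (m·n)/(|m||n|) = 184/(26.23·22.76) ≈ 0.3082
θ = arccos(0.3082) ≈ 72.05°

72.05°


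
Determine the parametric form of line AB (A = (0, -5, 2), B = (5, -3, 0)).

Direction vector d = B - A = (5 + 0, -3 + 5, 0 - 2) = (5, 2, -2)
Parametric form r = A + t·d:
x = 0 + 5t, y = -5 + 2t, z = 2 - 2t

x = 0 + 5t, y = -5 + 2t, z = 2 - 2t


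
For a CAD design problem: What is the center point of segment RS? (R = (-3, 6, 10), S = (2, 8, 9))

M = ((x₁+x₂)/2, (y₁+y₂)/2, (z₁+z₂)/2)
  = ((-3 + 2)/2, (6 + 8)/2, (10 + 9)/2)
  = (-1/2, 14/2, 19/2)
  = (-0.5, 7, 9.5)

(-0.5, 7, 9.5)


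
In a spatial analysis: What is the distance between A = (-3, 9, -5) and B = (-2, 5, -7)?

d = √[(x₂-x₁)² + (y₂-y₁)² + (z₂-z₁)²]
  = √[1² + (-4)² + (-2)²]
  = √[1 + 16 + 4]
  = √21
  ≈ 4.583

4.583


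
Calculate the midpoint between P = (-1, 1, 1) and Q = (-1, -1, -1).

M = ((x₁+x₂)/2, (y₁+y₂)/2, (z₁+z₂)/2)
  = ((-1 - 1)/2, (1 - 1)/2, (1 - 1)/2)
  = (-2/2, 0/2, 0/2)
  = (-1, 0, 0)

(-1, 0, 0)


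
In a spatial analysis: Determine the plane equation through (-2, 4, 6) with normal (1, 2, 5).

The plane through P with normal n = (a, b, c) satisfies n·(r - P) = 0,
i.e. ax + by + cz = a·x₀ + b·y₀ + c·z₀.
d = 1·(-2) + 2·4 + 5·6
  = -2 + 8 + 30
  = 36
Equation: x + 2y + 5z = 36

x + 2y + 5z = 36


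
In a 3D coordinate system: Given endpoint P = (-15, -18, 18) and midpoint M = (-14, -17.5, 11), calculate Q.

Q = 2M - P
  = (2·(-14) - (-15), 2·(-17.5) - (-18), 2·11 - 18)
  = (-28 + 15, -35 + 18, 22 - 18)
  = (-13, -17, 4)

(-13, -17, 4)
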